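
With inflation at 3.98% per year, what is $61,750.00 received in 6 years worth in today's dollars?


Formula: Real value = nominal / (1 + inflation)^years
Price level: (1 + 0.0398)^6 = 1.26386
Real value = $61,750.00 / 1.26386 = $48,858.27

$48,858.27


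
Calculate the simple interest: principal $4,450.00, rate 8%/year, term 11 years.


Formula: I = P * r * t
Substituting: I = $4,450.00 * 0.08 * 11
Step: I = $4,450.00 * 0.88
I = $3,916.00

$3,916.00


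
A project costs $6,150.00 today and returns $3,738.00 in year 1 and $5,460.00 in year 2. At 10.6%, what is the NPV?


Formula: NPV = C0 + C1/(1+r) + C2/(1+r)^2
Discount C1: $3,738.00 / (1 + 0.106) = $3,379.75
Discount C2: $5,460.00 / (1 + 0.106)^2 = $4,463.57
NPV = -$6,150.00 + $3,379.75 + $4,463.57 = $1,693.32

$1,693.32


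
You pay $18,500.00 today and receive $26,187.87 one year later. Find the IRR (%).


Formula: IRR = C1/C0 - 1
Substituting: IRR = $26,187.87 / $18,500.00 - 1
Ratio: 1.415561 - 1 = 0.415561
IRR = 41.5561%

41.5561%


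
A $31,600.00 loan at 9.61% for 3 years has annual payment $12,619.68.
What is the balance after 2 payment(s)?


Formula: Balance = PV*(1+r)^k - PMT*((1+r)^k - 1)/r
Growth: (1 + 0.0961)^2 = 1.201435
Accumulated factor: ((1+r)^k - 1)/r = 2.0961
Balance = $31,600.00 * 1.201435 - $12,619.68 * 2.0961
Balance = $11,513.24

$11,513.24


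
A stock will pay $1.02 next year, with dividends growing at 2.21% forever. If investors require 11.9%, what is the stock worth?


Formula: P = D1 / (r - g)
Spread: r - g = 0.119 - 0.0221 = 0.0969
Substituting: P = $1.02 / 0.0969
P = $10.53

$10.53


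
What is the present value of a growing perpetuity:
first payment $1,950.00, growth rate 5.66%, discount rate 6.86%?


Formula: PV = C / (r - g)
Spread: r - g = 0.0686 - 0.0566 = 0.012
Substituting: PV = $1,950.00 / 0.012
PV = $162,500.00

$162,500.00


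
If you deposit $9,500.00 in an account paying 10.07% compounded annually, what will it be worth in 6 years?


Formula: FV = P * (1 + r)^n
Substituting: FV = $9,500.00 * (1 + 0.1007)^6
Growth factor: (1.1007)^6 = 1.778336
FV = $9,500.00 * 1.778336 = $16,894.19

$16,894.19


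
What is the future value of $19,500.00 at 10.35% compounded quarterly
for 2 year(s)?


Formula: FV = P * (1 + r/m)^(m*t)
Period rate: r/m = 0.1035 / 4 = 0.025875
Total periods: m*t = 4 * 2 = 8
Growth factor: (1 + 0.025875)^8 = 1.226749
FV = $19,500.00 * 1.226749 = $23,921.60

$23,921.60


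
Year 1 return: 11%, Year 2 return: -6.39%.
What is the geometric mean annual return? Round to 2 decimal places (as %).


Formula: Geometric mean = ((1+r1)*(1+r2))^(1/2) - 1
Product: (1 + 0.11) * (1 + -0.0639) = 1.11 * 0.9361 = 1.039071
Square root: 1.039071^0.5 = 1.019348
Geometric mean = 1.019348 - 1 = 0.019348
As percentage: 1.93%

1.93%


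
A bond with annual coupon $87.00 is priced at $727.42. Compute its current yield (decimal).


Formula: Current yield = annual coupon / price
Substituting: CY = $87.00 / $727.42
CY = 0.119601

0.119601


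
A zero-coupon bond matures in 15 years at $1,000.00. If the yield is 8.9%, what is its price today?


Formula: Price = FV / (1 + r)^n
Substituting: Price = $1,000.00 / (1 + 0.089)^15
Discount factor: (1.089)^15 = 3.592677
Price = $1,000.00 / 3.592677 = $278.34

$278.34


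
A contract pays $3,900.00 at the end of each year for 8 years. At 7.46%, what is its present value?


Formula: PV = PMT * (1 - (1+r)^(-n)) / r
Discount factor: (1 + 0.0746)^(-8) = 0.562374
Bracket: 1 - 0.562374 = 0.437626
PV = $3,900.00 * 0.437626 / 0.0746 = $22,878.57

$22,878.57


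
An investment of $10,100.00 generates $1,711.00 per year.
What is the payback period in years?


Formula: Payback = investment / annual cash flow
Substituting: Payback = $10,100.00 / $1,711.00
Payback = 5.903 years

5.903 years


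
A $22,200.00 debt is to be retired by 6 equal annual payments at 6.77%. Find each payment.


Formula: PMT = PV * r / (1 - (1+r)^(-n))
Denominator: 1 - (1 + 0.0677)^(-6) = 0.324999
Numerator: $22,200.00 * 0.0677 = 1502.94
PMT = 1502.94 / 0.324999 = $4,624.45

$4,624.45


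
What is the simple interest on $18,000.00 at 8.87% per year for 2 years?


Formula: I = P * r * t
Substituting: I = $18,000.00 * 0.0887 * 2
Step: I = $18,000.00 * 0.1774
I = $3,193.20

$3,193.20


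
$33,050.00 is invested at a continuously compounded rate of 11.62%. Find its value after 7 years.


Formula: FV = P * e^(r*t)
Exponent: r*t = 0.1162 * 7 = 0.8134
e^(0.8134) = 2.255564
FV = $33,050.00 * 2.255564 = $74,546.39

$74,546.39


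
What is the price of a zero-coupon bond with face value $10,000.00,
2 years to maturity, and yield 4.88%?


Formula: Price = FV / (1 + r)^n
Substituting: Price = $10,000.00 / (1 + 0.0488)^2
Discount factor: (1.0488)^2 = 1.099981
Price = $10,000.00 / 1.099981 = $9,091.06

$9,091.06


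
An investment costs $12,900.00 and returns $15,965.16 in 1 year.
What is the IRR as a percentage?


Formula: IRR = C1/C0 - 1
Substituting: IRR = $15,965.16 / $12,900.00 - 1
Ratio: 1.237609 - 1 = 0.237609
IRR = 23.7609%

23.7609%


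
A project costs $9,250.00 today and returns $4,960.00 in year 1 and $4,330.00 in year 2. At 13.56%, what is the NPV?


Formula: NPV = C0 + C1/(1+r) + C2/(1+r)^2
Discount C1: $4,960.00 / (1 + 0.1356) = $4,367.74
Discount C2: $4,330.00 / (1 + 0.1356)^2 = $3,357.66
NPV = -$9,250.00 + $4,367.74 + $3,357.66 = -$1,524.60

-$1,524.60


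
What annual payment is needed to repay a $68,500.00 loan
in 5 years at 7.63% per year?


Formula: PMT = PV * r / (1 - (1+r)^(-n))
Denominator: 1 - (1 + 0.0763)^(-5) = 0.307638
Numerator: $68,500.00 * 0.0763 = 5226.55
PMT = 5226.55 / 0.307638 = $16,989.29

$16,989.29


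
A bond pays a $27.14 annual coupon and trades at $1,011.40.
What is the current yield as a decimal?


Formula: Current yield = annual coupon / price
Substituting: CY = $27.14 / $1,011.40
CY = 0.026834

0.026834


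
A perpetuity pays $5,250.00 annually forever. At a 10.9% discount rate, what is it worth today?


Formula: PV = C / r
Substituting: PV = $5,250.00 / 0.109
PV = $48,165.14

$48,165.14


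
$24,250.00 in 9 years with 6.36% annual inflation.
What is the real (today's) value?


Formula: Real value = nominal / (1 + inflation)^years
Price level: (1 + 0.0636)^9 = 1.741827
Real value = $24,250.00 / 1.741827 = $13,922.17

$13,922.17


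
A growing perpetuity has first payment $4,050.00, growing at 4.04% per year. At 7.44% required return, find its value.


Formula: PV = C / (r - g)
Spread: r - g = 0.0744 - 0.0404 = 0.034
Substituting: PV = $4,050.00 / 0.034
PV = $119,117.65

$119,117.65


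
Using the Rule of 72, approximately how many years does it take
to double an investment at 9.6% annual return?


Formula: Years ≈ 72 / r
Substituting: Years ≈ 72 / 9.6
Years ≈ 7.5

7.5 years


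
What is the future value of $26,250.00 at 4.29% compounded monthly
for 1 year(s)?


Formula: FV = P * (1 + r/m)^(m*t)
Period rate: r/m = 0.0429 / 12 = 0.003575
Total periods: m*t = 12 * 1 = 12
Growth factor: (1 + 0.003575)^12 = 1.043754
FV = $26,250.00 * 1.043754 = $27,398.53

$27,398.53


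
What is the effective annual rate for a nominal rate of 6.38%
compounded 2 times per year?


Formula: EAR = (1 + r/m)^m - 1
Period rate: r/m = 0.0638 / 2 = 0.0319
Compounding: (1 + 0.0319)^2 = 1.064818
EAR = 1.064818 - 1 = 0.064818

0.064818


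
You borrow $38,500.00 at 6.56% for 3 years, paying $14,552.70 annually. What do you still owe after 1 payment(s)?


Formula: Balance = PV*(1+r)^k - PMT*((1+r)^k - 1)/r
Growth: (1 + 0.0656)^1 = 1.0656
Accumulated factor: ((1+r)^k - 1)/r = 1.0
Balance = $38,500.00 * 1.0656 - $14,552.70 * 1.0
Balance = $26,472.90

$26,472.90


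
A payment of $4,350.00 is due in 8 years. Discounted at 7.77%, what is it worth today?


Formula: PV = FV / (1 + r)^n
Substituting: PV = $4,350.00 / (1 + 0.0777)^8
Discount factor: (1.0777)^8 = 1.81963
PV = $4,350.00 / 1.81963 = $2,390.60

$2,390.60


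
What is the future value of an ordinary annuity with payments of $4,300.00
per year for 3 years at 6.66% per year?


Formula: FV = PMT * ((1+r)^n - 1) / r
Growth factor: (1 + 0.0666)^3 = 1.213402
Numerator: 1.213402 - 1 = 0.213402
FV = $4,300.00 * 0.213402 / 0.0666 = $13,778.21

$13,778.21


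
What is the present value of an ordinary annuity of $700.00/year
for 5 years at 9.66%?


Formula: PV = PMT * (1 - (1+r)^(-n)) / r
Discount factor: (1 + 0.0966)^(-5) = 0.630607
Bracket: 1 - 0.630607 = 0.369393
PV = $700.00 * 0.369393 / 0.0966 = $2,676.76

$2,676.76


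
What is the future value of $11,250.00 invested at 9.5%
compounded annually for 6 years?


Formula: FV = P * (1 + r)^n
Substituting: FV = $11,250.00 * (1 + 0.095)^6
Growth factor: (1.095)^6 = 1.723791
FV = $11,250.00 * 1.723791 = $19,392.65

$19,392.65


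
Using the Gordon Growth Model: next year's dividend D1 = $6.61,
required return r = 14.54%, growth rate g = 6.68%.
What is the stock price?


Formula: P = D1 / (r - g)
Spread: r - g = 0.1454 - 0.0668 = 0.0786
Substituting: P = $6.61 / 0.0786
P = $84.10

$84.10


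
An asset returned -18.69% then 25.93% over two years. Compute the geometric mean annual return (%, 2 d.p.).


Formula: Geometric mean = ((1+r1)*(1+r2))^(1/2) - 1
Product: (1 + -0.1869) * (1 + 0.2593) = 0.8131 * 1.2593 = 1.023937
Square root: 1.023937^0.5 = 1.011898
Geometric mean = 1.011898 - 1 = 0.011898
As percentage: 1.19%

1.19%


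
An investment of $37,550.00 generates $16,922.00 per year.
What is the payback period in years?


Formula: Payback = investment / annual cash flow
Substituting: Payback = $37,550.00 / $16,922.00
Payback = 2.219 years

2.219 years


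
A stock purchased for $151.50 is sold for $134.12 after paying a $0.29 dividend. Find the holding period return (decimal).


Formula: HPR = (P1 - P0 + D) / P0
Gain: $134.12 - $151.50 + $0.29 = -$17.09
HPR = -$17.09 / $151.50 = -0.1128

-0.1128


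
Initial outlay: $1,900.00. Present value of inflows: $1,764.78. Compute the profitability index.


Formula: PI = PV(cash flows) / initial investment
Substituting: PI = $1,764.78 / $1,900.00
PI = 0.9288

0.9288


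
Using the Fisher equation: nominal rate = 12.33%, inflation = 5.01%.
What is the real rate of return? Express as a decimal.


Formula: (1 + r_real) = (1 + r_nom) / (1 + inflation)
Substituting: (1 + r_real) = 1.1233 / 1.0501
(1 + r_real) = 1.069708
r_real = 1.069708 - 1 = 0.069708

0.069708


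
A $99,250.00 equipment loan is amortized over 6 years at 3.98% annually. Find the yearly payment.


Formula: PMT = PV * r / (1 - (1+r)^(-n))
Denominator: 1 - (1 + 0.0398)^(-6) = 0.208773
Numerator: $99,250.00 * 0.0398 = 3950.15
PMT = 3950.15 / 0.208773 = $18,920.79

$18,920.79


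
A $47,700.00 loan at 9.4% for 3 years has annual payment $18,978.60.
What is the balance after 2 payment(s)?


Formula: Balance = PV*(1+r)^k - PMT*((1+r)^k - 1)/r
Growth: (1 + 0.094)^2 = 1.196836
Accumulated factor: ((1+r)^k - 1)/r = 2.094
Balance = $47,700.00 * 1.196836 - $18,978.60 * 2.094
Balance = $17,347.89

$17,347.89


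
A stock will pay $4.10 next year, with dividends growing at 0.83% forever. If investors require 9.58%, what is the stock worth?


Formula: P = D1 / (r - g)
Spread: r - g = 0.0958 - 0.0083 = 0.0875
Substituting: P = $4.10 / 0.0875
P = $46.86

$46.86


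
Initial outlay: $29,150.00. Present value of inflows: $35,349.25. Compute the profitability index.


Formula: PI = PV(cash flows) / initial investment
Substituting: PI = $35,349.25 / $29,150.00
PI = 1.2127

1.2127


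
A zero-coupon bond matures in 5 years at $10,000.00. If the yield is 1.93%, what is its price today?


Formula: Price = FV / (1 + r)^n
Substituting: Price = $10,000.00 / (1 + 0.0193)^5
Discount factor: (1.0193)^5 = 1.100297
Price = $10,000.00 / 1.100297 = $9,088.45

$9,088.45


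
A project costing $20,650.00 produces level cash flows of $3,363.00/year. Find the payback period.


Formula: Payback = investment / annual cash flow
Substituting: Payback = $20,650.00 / $3,363.00
Payback = 6.1404 years

6.1404 years


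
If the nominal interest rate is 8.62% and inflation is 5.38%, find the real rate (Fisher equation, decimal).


Formula: (1 + r_real) = (1 + r_nom) / (1 + inflation)
Substituting: (1 + r_real) = 1.0862 / 1.0538
(1 + r_real) = 1.030746
r_real = 1.030746 - 1 = 0.030746

0.030746


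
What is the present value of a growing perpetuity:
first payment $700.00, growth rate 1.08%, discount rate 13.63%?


Formula: PV = C / (r - g)
Spread: r - g = 0.1363 - 0.0108 = 0.1255
Substituting: PV = $700.00 / 0.1255
PV = $5,577.69

$5,577.69


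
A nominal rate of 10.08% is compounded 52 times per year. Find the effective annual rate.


Formula: EAR = (1 + r/m)^m - 1
Period rate: r/m = 0.1008 / 52 = 0.001938
Compounding: (1 + 0.001938)^52 = 1.105947
EAR = 1.105947 - 1 = 0.105947

0.105947


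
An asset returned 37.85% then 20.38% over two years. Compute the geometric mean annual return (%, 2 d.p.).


Formula: Geometric mean = ((1+r1)*(1+r2))^(1/2) - 1
Product: (1 + 0.3785) * (1 + 0.2038) = 1.3785 * 1.2038 = 1.659438
Square root: 1.659438^0.5 = 1.288192
Geometric mean = 1.288192 - 1 = 0.288192
As percentage: 28.82%

28.82%


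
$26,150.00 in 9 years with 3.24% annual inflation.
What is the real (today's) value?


Formula: Real value = nominal / (1 + inflation)^years
Price level: (1 + 0.0324)^9 = 1.332392
Real value = $26,150.00 / 1.332392 = $19,626.36

$19,626.36


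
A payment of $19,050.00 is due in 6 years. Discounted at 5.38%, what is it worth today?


Formula: PV = FV / (1 + r)^n
Substituting: PV = $19,050.00 / (1 + 0.0538)^6
Discount factor: (1.0538)^6 = 1.369459
PV = $19,050.00 / 1.369459 = $13,910.60

$13,910.60


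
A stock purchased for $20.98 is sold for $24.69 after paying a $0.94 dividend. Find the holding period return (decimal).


Formula: HPR = (P1 - P0 + D) / P0
Gain: $24.69 - $20.98 + $0.94 = $4.65
HPR = $4.65 / $20.98 = 0.2216

0.2216


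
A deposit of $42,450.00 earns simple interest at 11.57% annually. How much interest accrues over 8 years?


Formula: I = P * r * t
Substituting: I = $42,450.00 * 0.1157 * 8
Step: I = $42,450.00 * 0.9256
I = $39,291.72

$39,291.72


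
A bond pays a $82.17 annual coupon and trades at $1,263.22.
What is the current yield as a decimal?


Formula: Current yield = annual coupon / price
Substituting: CY = $82.17 / $1,263.22
CY = 0.065048

0.065048


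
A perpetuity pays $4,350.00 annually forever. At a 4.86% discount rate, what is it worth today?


Formula: PV = C / r
Substituting: PV = $4,350.00 / 0.0486
PV = $89,506.17

$89,506.17


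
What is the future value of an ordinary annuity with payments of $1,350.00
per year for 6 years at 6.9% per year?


Formula: FV = PMT * ((1+r)^n - 1) / r
Growth factor: (1 + 0.069)^6 = 1.492335
Numerator: 1.492335 - 1 = 0.492335
FV = $1,350.00 * 0.492335 / 0.069 = $9,632.64

$9,632.64


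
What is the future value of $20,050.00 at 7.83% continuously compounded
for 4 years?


Formula: FV = P * e^(r*t)
Exponent: r*t = 0.0783 * 4 = 0.3132
e^(0.3132) = 1.367795
FV = $20,050.00 * 1.367795 = $27,424.29

$27,424.29


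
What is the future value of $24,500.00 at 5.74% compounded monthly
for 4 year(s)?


Formula: FV = P * (1 + r/m)^(m*t)
Period rate: r/m = 0.0574 / 12 = 0.004783
Total periods: m*t = 12 * 4 = 48
Growth factor: (1 + 0.004783)^48 = 1.257408
FV = $24,500.00 * 1.257408 = $30,806.50

$30,806.50


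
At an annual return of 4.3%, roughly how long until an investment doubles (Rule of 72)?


Formula: Years ≈ 72 / r
Substituting: Years ≈ 72 / 4.3
Years ≈ 16.7

16.7 years


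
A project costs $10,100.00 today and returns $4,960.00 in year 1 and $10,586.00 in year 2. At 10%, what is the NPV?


Formula: NPV = C0 + C1/(1+r) + C2/(1+r)^2
Discount C1: $4,960.00 / (1 + 0.1) = $4,509.09
Discount C2: $10,586.00 / (1 + 0.1)^2 = $8,748.76
NPV = -$10,100.00 + $4,509.09 + $8,748.76 = $3,157.85

$3,157.85


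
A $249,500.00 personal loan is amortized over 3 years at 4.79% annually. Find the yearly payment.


Formula: PMT = PV * r / (1 - (1+r)^(-n))
Denominator: 1 - (1 + 0.0479)^(-3) = 0.130959
Numerator: $249,500.00 * 0.0479 = 11951.05
PMT = 11951.05 / 0.130959 = $91,258.25

$91,258.25


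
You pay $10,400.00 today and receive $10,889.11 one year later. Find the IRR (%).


Formula: IRR = C1/C0 - 1
Substituting: IRR = $10,889.11 / $10,400.00 - 1
Ratio: 1.04703 - 1 = 0.04703
IRR = 4.703%

4.703%


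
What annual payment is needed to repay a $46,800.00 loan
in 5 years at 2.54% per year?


Formula: PMT = PV * r / (1 - (1+r)^(-n))
Denominator: 1 - (1 + 0.0254)^(-5) = 0.117868
Numerator: $46,800.00 * 0.0254 = 1188.72
PMT = 1188.72 / 0.117868 = $10,085.16

$10,085.16


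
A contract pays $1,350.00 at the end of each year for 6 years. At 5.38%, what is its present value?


Formula: PV = PMT * (1 - (1+r)^(-n)) / r
Discount factor: (1 + 0.0538)^(-6) = 0.730215
Bracket: 1 - 0.730215 = 0.269785
PV = $1,350.00 * 0.269785 / 0.0538 = $6,769.69

$6,769.69


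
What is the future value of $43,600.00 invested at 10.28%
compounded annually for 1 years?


Formula: FV = P * (1 + r)^n
Substituting: FV = $43,600.00 * (1 + 0.1028)^1
Growth factor: (1.1028)^1 = 1.1028
FV = $43,600.00 * 1.1028 = $48,082.08

$48,082.08


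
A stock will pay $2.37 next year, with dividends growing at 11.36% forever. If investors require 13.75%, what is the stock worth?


Formula: P = D1 / (r - g)
Spread: r - g = 0.1375 - 0.1136 = 0.0239
Substituting: P = $2.37 / 0.0239
P = $99.16

$99.16


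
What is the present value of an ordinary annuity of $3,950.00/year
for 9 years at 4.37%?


Formula: PV = PMT * (1 - (1+r)^(-n)) / r
Discount factor: (1 + 0.0437)^(-9) = 0.680485
Bracket: 1 - 0.680485 = 0.319515
PV = $3,950.00 * 0.319515 / 0.0437 = $28,880.61

$28,880.61


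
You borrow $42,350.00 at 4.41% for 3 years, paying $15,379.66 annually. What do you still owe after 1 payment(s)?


Formula: Balance = PV*(1+r)^k - PMT*((1+r)^k - 1)/r
Growth: (1 + 0.0441)^1 = 1.0441
Accumulated factor: ((1+r)^k - 1)/r = 1.0
Balance = $42,350.00 * 1.0441 - $15,379.66 * 1.0
Balance = $28,837.98

$28,837.98


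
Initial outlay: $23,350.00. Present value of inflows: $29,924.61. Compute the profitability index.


Formula: PI = PV(cash flows) / initial investment
Substituting: PI = $29,924.61 / $23,350.00
PI = 1.2816

1.2816


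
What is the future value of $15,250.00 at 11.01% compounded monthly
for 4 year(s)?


Formula: FV = P * (1 + r/m)^(m*t)
Period rate: r/m = 0.1101 / 12 = 0.009175
Total periods: m*t = 12 * 4 = 48
Growth factor: (1 + 0.009175)^48 = 1.550212
FV = $15,250.00 * 1.550212 = $23,640.74

$23,640.74


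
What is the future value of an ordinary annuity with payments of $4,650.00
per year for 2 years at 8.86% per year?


Formula: FV = PMT * ((1+r)^n - 1) / r
Growth factor: (1 + 0.0886)^2 = 1.18505
Numerator: 1.18505 - 1 = 0.18505
FV = $4,650.00 * 0.18505 / 0.0886 = $9,711.99

$9,711.99


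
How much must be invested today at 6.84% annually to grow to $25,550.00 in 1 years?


Formula: PV = FV / (1 + r)^n
Substituting: PV = $25,550.00 / (1 + 0.0684)^1
Discount factor: (1.0684)^1 = 1.0684
PV = $25,550.00 / 1.0684 = $23,914.26

$23,914.26


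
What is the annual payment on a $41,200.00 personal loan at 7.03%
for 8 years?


Formula: PMT = PV * r / (1 - (1+r)^(-n))
Denominator: 1 - (1 + 0.0703)^(-8) = 0.419295
Numerator: $41,200.00 * 0.0703 = 2896.36
PMT = 2896.36 / 0.419295 = $6,907.70

$6,907.70


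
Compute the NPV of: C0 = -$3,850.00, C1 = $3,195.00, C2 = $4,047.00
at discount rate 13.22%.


Formula: NPV = C0 + C1/(1+r) + C2/(1+r)^2
Discount C1: $3,195.00 / (1 + 0.1322) = $2,821.94
Discount C2: $4,047.00 / (1 + 0.1322)^2 = $3,157.09
NPV = -$3,850.00 + $2,821.94 + $3,157.09 = $2,129.03

$2,129.03


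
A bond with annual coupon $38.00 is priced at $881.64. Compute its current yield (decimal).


Formula: Current yield = annual coupon / price
Substituting: CY = $38.00 / $881.64
CY = 0.043101

0.043101


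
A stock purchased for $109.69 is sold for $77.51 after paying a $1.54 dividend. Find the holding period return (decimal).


Formula: HPR = (P1 - P0 + D) / P0
Gain: $77.51 - $109.69 + $1.54 = -$30.64
HPR = -$30.64 / $109.69 = -0.2793

-0.2793


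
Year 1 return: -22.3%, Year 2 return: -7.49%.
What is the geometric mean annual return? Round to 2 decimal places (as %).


Formula: Geometric mean = ((1+r1)*(1+r2))^(1/2) - 1
Product: (1 + -0.223) * (1 + -0.0749) = 0.777 * 0.9251 = 0.718803
Square root: 0.718803^0.5 = 0.847822
Geometric mean = 0.847822 - 1 = -0.152178
As percentage: -15.22%

-15.22%


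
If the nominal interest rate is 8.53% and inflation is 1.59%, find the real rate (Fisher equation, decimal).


Formula: (1 + r_real) = (1 + r_nom) / (1 + inflation)
Substituting: (1 + r_real) = 1.0853 / 1.0159
(1 + r_real) = 1.068314
r_real = 1.068314 - 1 = 0.068314

0.068314


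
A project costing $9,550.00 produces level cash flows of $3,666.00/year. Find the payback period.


Formula: Payback = investment / annual cash flow
Substituting: Payback = $9,550.00 / $3,666.00
Payback = 2.605 years

2.605 years


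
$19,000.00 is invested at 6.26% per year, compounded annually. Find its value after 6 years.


Formula: FV = P * (1 + r)^n
Substituting: FV = $19,000.00 * (1 + 0.0626)^6
Growth factor: (1.0626)^6 = 1.439524
FV = $19,000.00 * 1.439524 = $27,350.95

$27,350.95


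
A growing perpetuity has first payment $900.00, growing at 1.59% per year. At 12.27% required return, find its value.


Formula: PV = C / (r - g)
Spread: r - g = 0.1227 - 0.0159 = 0.1068
Substituting: PV = $900.00 / 0.1068
PV = $8,426.97

$8,426.97


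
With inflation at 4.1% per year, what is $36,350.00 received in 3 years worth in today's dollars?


Formula: Real value = nominal / (1 + inflation)^years
Price level: (1 + 0.041)^3 = 1.128112
Real value = $36,350.00 / 1.128112 = $32,221.98

$32,221.98


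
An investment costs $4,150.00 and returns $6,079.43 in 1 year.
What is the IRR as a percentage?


Formula: IRR = C1/C0 - 1
Substituting: IRR = $6,079.43 / $4,150.00 - 1
Ratio: 1.464923 - 1 = 0.464923
IRR = 46.4923%

46.4923%


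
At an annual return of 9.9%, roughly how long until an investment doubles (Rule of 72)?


Formula: Years ≈ 72 / r
Substituting: Years ≈ 72 / 9.9
Years ≈ 7.3

7.3 years


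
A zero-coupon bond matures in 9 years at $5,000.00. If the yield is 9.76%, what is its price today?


Formula: Price = FV / (1 + r)^n
Substituting: Price = $5,000.00 / (1 + 0.0976)^9
Discount factor: (1.0976)^9 = 2.312048
Price = $5,000.00 / 2.312048 = $2,162.58

$2,162.58


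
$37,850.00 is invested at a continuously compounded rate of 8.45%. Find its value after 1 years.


Formula: FV = P * e^(r*t)
Exponent: r*t = 0.0845 * 1 = 0.0845
e^(0.0845) = 1.088173
FV = $37,850.00 * 1.088173 = $41,187.34

$41,187.34


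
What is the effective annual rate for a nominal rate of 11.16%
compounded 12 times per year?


Formula: EAR = (1 + r/m)^m - 1
Period rate: r/m = 0.1116 / 12 = 0.0093
Compounding: (1 + 0.0093)^12 = 1.117489
EAR = 1.117489 - 1 = 0.117489

0.117489


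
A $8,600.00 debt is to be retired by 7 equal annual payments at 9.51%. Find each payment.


Formula: PMT = PV * r / (1 - (1+r)^(-n))
Denominator: 1 - (1 + 0.0951)^(-7) = 0.470552
Numerator: $8,600.00 * 0.0951 = 817.86
PMT = 817.86 / 0.470552 = $1,738.09

$1,738.09


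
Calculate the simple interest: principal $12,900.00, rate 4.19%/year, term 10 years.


Formula: I = P * r * t
Substituting: I = $12,900.00 * 0.0419 * 10
Step: I = $12,900.00 * 0.419
I = $5,405.10

$5,405.10


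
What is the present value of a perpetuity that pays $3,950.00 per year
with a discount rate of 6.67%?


Formula: PV = C / r
Substituting: PV = $3,950.00 / 0.0667
PV = $59,220.39

$59,220.39


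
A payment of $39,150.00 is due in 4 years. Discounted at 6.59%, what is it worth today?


Formula: PV = FV / (1 + r)^n
Substituting: PV = $39,150.00 / (1 + 0.0659)^4
Discount factor: (1.0659)^4 = 1.29082
PV = $39,150.00 / 1.29082 = $30,329.55

$30,329.55


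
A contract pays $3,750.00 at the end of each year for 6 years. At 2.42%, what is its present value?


Formula: PV = PMT * (1 - (1+r)^(-n)) / r
Discount factor: (1 + 0.0242)^(-6) = 0.866346
Bracket: 1 - 0.866346 = 0.133654
PV = $3,750.00 * 0.133654 / 0.0242 = $20,710.85

$20,710.85


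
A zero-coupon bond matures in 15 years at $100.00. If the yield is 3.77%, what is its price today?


Formula: Price = FV / (1 + r)^n
Substituting: Price = $100.00 / (1 + 0.0377)^15
Discount factor: (1.0377)^15 = 1.742117
Price = $100.00 / 1.742117 = $57.40

$57.40


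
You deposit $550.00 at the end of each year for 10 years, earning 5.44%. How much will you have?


Formula: FV = PMT * ((1+r)^n - 1) / r
Growth factor: (1 + 0.0544)^10 = 1.698455
Numerator: 1.698455 - 1 = 0.698455
FV = $550.00 * 0.698455 / 0.0544 = $7,061.58

$7,061.58


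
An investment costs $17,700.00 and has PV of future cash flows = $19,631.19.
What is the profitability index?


Formula: PI = PV(cash flows) / initial investment
Substituting: PI = $19,631.19 / $17,700.00
PI = 1.1091

1.1091


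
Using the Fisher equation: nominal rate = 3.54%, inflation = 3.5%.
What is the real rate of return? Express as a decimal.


Formula: (1 + r_real) = (1 + r_nom) / (1 + inflation)
Substituting: (1 + r_real) = 1.0354 / 1.035
(1 + r_real) = 1.000386
r_real = 1.000386 - 1 = 0.000386

0.000386


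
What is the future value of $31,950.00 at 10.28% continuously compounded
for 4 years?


Formula: FV = P * e^(r*t)
Exponent: r*t = 0.1028 * 4 = 0.4112
e^(0.4112) = 1.508627
FV = $31,950.00 * 1.508627 = $48,200.63

$48,200.63


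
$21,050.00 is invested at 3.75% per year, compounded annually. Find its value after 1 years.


Formula: FV = P * (1 + r)^n
Substituting: FV = $21,050.00 * (1 + 0.0375)^1
Growth factor: (1.0375)^1 = 1.0375
FV = $21,050.00 * 1.0375 = $21,839.38

$21,839.38


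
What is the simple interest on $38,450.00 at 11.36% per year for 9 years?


Formula: I = P * r * t
Substituting: I = $38,450.00 * 0.1136 * 9
Step: I = $38,450.00 * 1.0224
I = $39,311.28

$39,311.28


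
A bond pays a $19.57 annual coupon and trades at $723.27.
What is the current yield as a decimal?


Formula: Current yield = annual coupon / price
Substituting: CY = $19.57 / $723.27
CY = 0.027058

0.027058


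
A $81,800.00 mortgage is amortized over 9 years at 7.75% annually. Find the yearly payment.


Formula: PMT = PV * r / (1 - (1+r)^(-n))
Denominator: 1 - (1 + 0.0775)^(-9) = 0.489208
Numerator: $81,800.00 * 0.0775 = 6339.5
PMT = 6339.5 / 0.489208 = $12,958.71

$12,958.71


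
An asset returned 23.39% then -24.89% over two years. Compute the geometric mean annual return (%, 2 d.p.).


Formula: Geometric mean = ((1+r1)*(1+r2))^(1/2) - 1
Product: (1 + 0.2339) * (1 + -0.2489) = 1.2339 * 0.7511 = 0.926782
Square root: 0.926782^0.5 = 0.962695
Geometric mean = 0.962695 - 1 = -0.037305
As percentage: -3.73%

-3.73%


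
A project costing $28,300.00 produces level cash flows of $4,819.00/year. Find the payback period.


Formula: Payback = investment / annual cash flow
Substituting: Payback = $28,300.00 / $4,819.00
Payback = 5.8726 years

5.8726 years


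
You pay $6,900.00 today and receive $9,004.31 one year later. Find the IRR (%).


Formula: IRR = C1/C0 - 1
Substituting: IRR = $9,004.31 / $6,900.00 - 1
Ratio: 1.304972 - 1 = 0.304972
IRR = 30.4972%

30.4972%


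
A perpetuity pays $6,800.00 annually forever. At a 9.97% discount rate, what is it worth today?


Formula: PV = C / r
Substituting: PV = $6,800.00 / 0.0997
PV = $68,204.61

$68,204.61


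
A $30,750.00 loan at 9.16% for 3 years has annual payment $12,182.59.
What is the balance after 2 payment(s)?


Formula: Balance = PV*(1+r)^k - PMT*((1+r)^k - 1)/r
Growth: (1 + 0.0916)^2 = 1.191591
Accumulated factor: ((1+r)^k - 1)/r = 2.0916
Balance = $30,750.00 * 1.191591 - $12,182.59 * 2.0916
Balance = $11,160.30

$11,160.30


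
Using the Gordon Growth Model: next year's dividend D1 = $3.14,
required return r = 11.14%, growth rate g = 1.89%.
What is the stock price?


Formula: P = D1 / (r - g)
Spread: r - g = 0.1114 - 0.0189 = 0.0925
Substituting: P = $3.14 / 0.0925
P = $33.95

$33.95


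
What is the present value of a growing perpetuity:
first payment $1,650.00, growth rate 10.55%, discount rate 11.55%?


Formula: PV = C / (r - g)
Spread: r - g = 0.1155 - 0.1055 = 0.01
Substituting: PV = $1,650.00 / 0.01
PV = $165,000.00

$165,000.00


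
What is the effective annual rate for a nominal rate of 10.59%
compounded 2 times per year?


Formula: EAR = (1 + r/m)^m - 1
Period rate: r/m = 0.1059 / 2 = 0.05295
Compounding: (1 + 0.05295)^2 = 1.108704
EAR = 1.108704 - 1 = 0.108704

0.108704


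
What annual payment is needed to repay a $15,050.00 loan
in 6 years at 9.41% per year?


Formula: PMT = PV * r / (1 - (1+r)^(-n))
Denominator: 1 - (1 + 0.0941)^(-6) = 0.417014
Numerator: $15,050.00 * 0.0941 = 1416.205
PMT = 1416.205 / 0.417014 = $3,396.06

$3,396.06


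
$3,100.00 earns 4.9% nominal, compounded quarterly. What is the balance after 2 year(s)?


Formula: FV = P * (1 + r/m)^(m*t)
Period rate: r/m = 0.049 / 4 = 0.01225
Total periods: m*t = 4 * 2 = 8
Growth factor: (1 + 0.01225)^8 = 1.102306
FV = $3,100.00 * 1.102306 = $3,417.15

$3,417.15


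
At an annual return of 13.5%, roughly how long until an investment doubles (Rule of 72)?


Formula: Years ≈ 72 / r
Substituting: Years ≈ 72 / 13.5
Years ≈ 5.3

5.3 years


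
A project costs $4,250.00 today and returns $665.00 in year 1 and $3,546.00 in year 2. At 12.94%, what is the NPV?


Formula: NPV = C0 + C1/(1+r) + C2/(1+r)^2
Discount C1: $665.00 / (1 + 0.1294) = $588.81
Discount C2: $3,546.00 / (1 + 0.1294)^2 = $2,779.99
NPV = -$4,250.00 + $588.81 + $2,779.99 = -$881.20

-$881.20


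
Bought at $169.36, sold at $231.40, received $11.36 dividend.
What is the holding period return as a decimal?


Formula: HPR = (P1 - P0 + D) / P0
Gain: $231.40 - $169.36 + $11.36 = $73.40
HPR = $73.40 / $169.36 = 0.4334

0.4334


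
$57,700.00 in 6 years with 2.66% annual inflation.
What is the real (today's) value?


Formula: Real value = nominal / (1 + inflation)^years
Price level: (1 + 0.0266)^6 = 1.170597
Real value = $57,700.00 / 1.170597 = $49,291.07

$49,291.07


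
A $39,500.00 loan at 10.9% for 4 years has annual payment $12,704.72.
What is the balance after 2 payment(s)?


Formula: Balance = PV*(1+r)^k - PMT*((1+r)^k - 1)/r
Growth: (1 + 0.109)^2 = 1.229881
Accumulated factor: ((1+r)^k - 1)/r = 2.109
Balance = $39,500.00 * 1.229881 - $12,704.72 * 2.109
Balance = $21,786.05

$21,786.05


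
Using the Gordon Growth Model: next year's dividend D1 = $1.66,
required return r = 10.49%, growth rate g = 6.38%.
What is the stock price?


Formula: P = D1 / (r - g)
Spread: r - g = 0.1049 - 0.0638 = 0.0411
Substituting: P = $1.66 / 0.0411
P = $40.39

$40.39


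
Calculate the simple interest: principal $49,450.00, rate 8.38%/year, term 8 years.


Formula: I = P * r * t
Substituting: I = $49,450.00 * 0.0838 * 8
Step: I = $49,450.00 * 0.6704
I = $33,151.28

$33,151.28


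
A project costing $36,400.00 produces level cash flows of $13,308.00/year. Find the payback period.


Formula: Payback = investment / annual cash flow
Substituting: Payback = $36,400.00 / $13,308.00
Payback = 2.7352 years

2.7352 years


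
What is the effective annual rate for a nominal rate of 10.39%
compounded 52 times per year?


Formula: EAR = (1 + r/m)^m - 1
Period rate: r/m = 0.1039 / 52 = 0.001998
Compounding: (1 + 0.001998)^52 = 1.109374
EAR = 1.109374 - 1 = 0.109374

0.109374


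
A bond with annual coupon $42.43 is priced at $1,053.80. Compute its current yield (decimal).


Formula: Current yield = annual coupon / price
Substituting: CY = $42.43 / $1,053.80
CY = 0.040264

0.040264


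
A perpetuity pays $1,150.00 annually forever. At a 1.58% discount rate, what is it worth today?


Formula: PV = C / r
Substituting: PV = $1,150.00 / 0.0158
PV = $72,784.81

$72,784.81


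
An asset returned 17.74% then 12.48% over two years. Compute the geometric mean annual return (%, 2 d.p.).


Formula: Geometric mean = ((1+r1)*(1+r2))^(1/2) - 1
Product: (1 + 0.1774) * (1 + 0.1248) = 1.1774 * 1.1248 = 1.32434
Square root: 1.32434^0.5 = 1.1508
Geometric mean = 1.1508 - 1 = 0.1508
As percentage: 15.08%

15.08%


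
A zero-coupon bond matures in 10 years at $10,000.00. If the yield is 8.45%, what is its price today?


Formula: Price = FV / (1 + r)^n
Substituting: Price = $10,000.00 / (1 + 0.0845)^10
Discount factor: (1.0845)^10 = 2.250586
Price = $10,000.00 / 2.250586 = $4,443.29

$4,443.29


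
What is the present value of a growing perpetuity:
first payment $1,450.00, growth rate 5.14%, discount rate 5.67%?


Formula: PV = C / (r - g)
Spread: r - g = 0.0567 - 0.0514 = 0.0053
Substituting: PV = $1,450.00 / 0.0053
PV = $273,584.91

$273,584.91


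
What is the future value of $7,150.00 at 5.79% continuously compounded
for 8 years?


Formula: FV = P * e^(r*t)
Exponent: r*t = 0.0579 * 8 = 0.4632
e^(0.4632) = 1.589151
FV = $7,150.00 * 1.589151 = $11,362.43

$11,362.43


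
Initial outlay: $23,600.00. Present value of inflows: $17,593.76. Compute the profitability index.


Formula: PI = PV(cash flows) / initial investment
Substituting: PI = $17,593.76 / $23,600.00
PI = 0.7455

0.7455


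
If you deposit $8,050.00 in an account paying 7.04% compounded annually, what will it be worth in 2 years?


Formula: FV = P * (1 + r)^n
Substituting: FV = $8,050.00 * (1 + 0.0704)^2
Growth factor: (1.0704)^2 = 1.145756
FV = $8,050.00 * 1.145756 = $9,223.34

$9,223.34


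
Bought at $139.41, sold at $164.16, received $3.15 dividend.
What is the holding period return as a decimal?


Formula: HPR = (P1 - P0 + D) / P0
Gain: $164.16 - $139.41 + $3.15 = $27.90
HPR = $27.90 / $139.41 = 0.2001

0.2001


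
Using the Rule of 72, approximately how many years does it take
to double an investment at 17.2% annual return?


Formula: Years ≈ 72 / r
Substituting: Years ≈ 72 / 17.2
Years ≈ 4.2

4.2 years


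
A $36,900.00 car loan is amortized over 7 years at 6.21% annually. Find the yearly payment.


Formula: PMT = PV * r / (1 - (1+r)^(-n))
Denominator: 1 - (1 + 0.0621)^(-7) = 0.344093
Numerator: $36,900.00 * 0.0621 = 2291.49
PMT = 2291.49 / 0.344093 = $6,659.50

$6,659.50


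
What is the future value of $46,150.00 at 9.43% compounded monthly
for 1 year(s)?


Formula: FV = P * (1 + r/m)^(m*t)
Period rate: r/m = 0.0943 / 12 = 0.007858
Total periods: m*t = 12 * 1 = 12
Growth factor: (1 + 0.007858)^12 = 1.098484
FV = $46,150.00 * 1.098484 = $50,695.05

$50,695.05


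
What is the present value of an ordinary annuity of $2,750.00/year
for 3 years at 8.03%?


Formula: PV = PMT * (1 - (1+r)^(-n)) / r
Discount factor: (1 + 0.0803)^(-3) = 0.793171
Bracket: 1 - 0.793171 = 0.206829
PV = $2,750.00 * 0.206829 / 0.0803 = $7,083.18

$7,083.18


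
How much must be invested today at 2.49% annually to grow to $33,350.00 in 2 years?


Formula: PV = FV / (1 + r)^n
Substituting: PV = $33,350.00 / (1 + 0.0249)^2
Discount factor: (1.0249)^2 = 1.05042
PV = $33,350.00 / 1.05042 = $31,749.20

$31,749.20


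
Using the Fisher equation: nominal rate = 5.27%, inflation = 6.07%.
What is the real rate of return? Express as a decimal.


Formula: (1 + r_real) = (1 + r_nom) / (1 + inflation)
Substituting: (1 + r_real) = 1.0527 / 1.0607
(1 + r_real) = 0.992458
r_real = 0.992458 - 1 = -0.007542

-0.007542


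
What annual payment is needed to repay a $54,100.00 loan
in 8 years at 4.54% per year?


Formula: PMT = PV * r / (1 - (1+r)^(-n))
Denominator: 1 - (1 + 0.0454)^(-8) = 0.298964
Numerator: $54,100.00 * 0.0454 = 2456.14
PMT = 2456.14 / 0.298964 = $8,215.49

$8,215.49


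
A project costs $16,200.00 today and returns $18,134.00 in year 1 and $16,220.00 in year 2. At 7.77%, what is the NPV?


Formula: NPV = C0 + C1/(1+r) + C2/(1+r)^2
Discount C1: $18,134.00 / (1 + 0.0777) = $16,826.58
Discount C2: $16,220.00 / (1 + 0.0777)^2 = $13,965.45
NPV = -$16,200.00 + $16,826.58 + $13,965.45 = $14,592.03

$14,592.03


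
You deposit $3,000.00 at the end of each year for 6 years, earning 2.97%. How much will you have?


Formula: FV = PMT * ((1+r)^n - 1) / r
Growth factor: (1 + 0.0297)^6 = 1.191967
Numerator: 1.191967 - 1 = 0.191967
FV = $3,000.00 * 0.191967 / 0.0297 = $19,390.62

$19,390.62


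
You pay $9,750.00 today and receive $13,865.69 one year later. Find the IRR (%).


Formula: IRR = C1/C0 - 1
Substituting: IRR = $13,865.69 / $9,750.00 - 1
Ratio: 1.422122 - 1 = 0.422122
IRR = 42.2122%

42.2122%


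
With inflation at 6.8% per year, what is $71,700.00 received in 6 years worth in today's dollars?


Formula: Real value = nominal / (1 + inflation)^years
Price level: (1 + 0.068)^6 = 1.483978
Real value = $71,700.00 / 1.483978 = $48,316.07

$48,316.07


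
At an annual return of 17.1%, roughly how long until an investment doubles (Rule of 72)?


Formula: Years ≈ 72 / r
Substituting: Years ≈ 72 / 17.1
Years ≈ 4.2

4.2 years


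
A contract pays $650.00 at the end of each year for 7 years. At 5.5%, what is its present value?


Formula: PV = PMT * (1 - (1+r)^(-n)) / r
Discount factor: (1 + 0.055)^(-7) = 0.687437
Bracket: 1 - 0.687437 = 0.312563
PV = $650.00 * 0.312563 / 0.055 = $3,693.93

$3,693.93


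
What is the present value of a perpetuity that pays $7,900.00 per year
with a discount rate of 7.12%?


Formula: PV = C / r
Substituting: PV = $7,900.00 / 0.0712
PV = $110,955.06

$110,955.06


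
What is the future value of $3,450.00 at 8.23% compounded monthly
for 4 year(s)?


Formula: FV = P * (1 + r/m)^(m*t)
Period rate: r/m = 0.0823 / 12 = 0.006858
Total periods: m*t = 12 * 4 = 48
Growth factor: (1 + 0.006858)^48 = 1.388295
FV = $3,450.00 * 1.388295 = $4,789.62

$4,789.62


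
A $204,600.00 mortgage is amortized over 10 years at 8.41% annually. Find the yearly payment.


Formula: PMT = PV * r / (1 - (1+r)^(-n))
Denominator: 1 - (1 + 0.0841)^(-10) = 0.554029
Numerator: $204,600.00 * 0.0841 = 17206.86
PMT = 17206.86 / 0.554029 = $31,057.68

$31,057.68


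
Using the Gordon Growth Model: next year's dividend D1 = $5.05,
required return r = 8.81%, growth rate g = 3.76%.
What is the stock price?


Formula: P = D1 / (r - g)
Spread: r - g = 0.0881 - 0.0376 = 0.0505
Substituting: P = $5.05 / 0.0505
P = $100.00

$100.00


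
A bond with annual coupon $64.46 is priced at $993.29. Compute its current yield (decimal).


Formula: Current yield = annual coupon / price
Substituting: CY = $64.46 / $993.29
CY = 0.064895

0.064895


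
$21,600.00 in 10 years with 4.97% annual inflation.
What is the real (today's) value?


Formula: Real value = nominal / (1 + inflation)^years
Price level: (1 + 0.0497)^10 = 1.624247
Real value = $21,600.00 / 1.624247 = $13,298.47

$13,298.47


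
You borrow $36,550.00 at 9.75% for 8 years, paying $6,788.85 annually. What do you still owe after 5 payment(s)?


Formula: Balance = PV*(1+r)^k - PMT*((1+r)^k - 1)/r
Growth: (1 + 0.0975)^5 = 1.592292
Accumulated factor: ((1+r)^k - 1)/r = 6.074787
Balance = $36,550.00 * 1.592292 - $6,788.85 * 6.074787
Balance = $16,957.44

$16,957.44


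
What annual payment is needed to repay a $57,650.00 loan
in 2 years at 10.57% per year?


Formula: PMT = PV * r / (1 - (1+r)^(-n))
Denominator: 1 - (1 + 0.1057)^(-2) = 0.182053
Numerator: $57,650.00 * 0.1057 = 6093.605
PMT = 6093.605 / 0.182053 = $33,471.67

$33,471.67


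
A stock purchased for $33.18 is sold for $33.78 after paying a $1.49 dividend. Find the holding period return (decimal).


Formula: HPR = (P1 - P0 + D) / P0
Gain: $33.78 - $33.18 + $1.49 = $2.09
HPR = $2.09 / $33.18 = 0.063

0.063
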